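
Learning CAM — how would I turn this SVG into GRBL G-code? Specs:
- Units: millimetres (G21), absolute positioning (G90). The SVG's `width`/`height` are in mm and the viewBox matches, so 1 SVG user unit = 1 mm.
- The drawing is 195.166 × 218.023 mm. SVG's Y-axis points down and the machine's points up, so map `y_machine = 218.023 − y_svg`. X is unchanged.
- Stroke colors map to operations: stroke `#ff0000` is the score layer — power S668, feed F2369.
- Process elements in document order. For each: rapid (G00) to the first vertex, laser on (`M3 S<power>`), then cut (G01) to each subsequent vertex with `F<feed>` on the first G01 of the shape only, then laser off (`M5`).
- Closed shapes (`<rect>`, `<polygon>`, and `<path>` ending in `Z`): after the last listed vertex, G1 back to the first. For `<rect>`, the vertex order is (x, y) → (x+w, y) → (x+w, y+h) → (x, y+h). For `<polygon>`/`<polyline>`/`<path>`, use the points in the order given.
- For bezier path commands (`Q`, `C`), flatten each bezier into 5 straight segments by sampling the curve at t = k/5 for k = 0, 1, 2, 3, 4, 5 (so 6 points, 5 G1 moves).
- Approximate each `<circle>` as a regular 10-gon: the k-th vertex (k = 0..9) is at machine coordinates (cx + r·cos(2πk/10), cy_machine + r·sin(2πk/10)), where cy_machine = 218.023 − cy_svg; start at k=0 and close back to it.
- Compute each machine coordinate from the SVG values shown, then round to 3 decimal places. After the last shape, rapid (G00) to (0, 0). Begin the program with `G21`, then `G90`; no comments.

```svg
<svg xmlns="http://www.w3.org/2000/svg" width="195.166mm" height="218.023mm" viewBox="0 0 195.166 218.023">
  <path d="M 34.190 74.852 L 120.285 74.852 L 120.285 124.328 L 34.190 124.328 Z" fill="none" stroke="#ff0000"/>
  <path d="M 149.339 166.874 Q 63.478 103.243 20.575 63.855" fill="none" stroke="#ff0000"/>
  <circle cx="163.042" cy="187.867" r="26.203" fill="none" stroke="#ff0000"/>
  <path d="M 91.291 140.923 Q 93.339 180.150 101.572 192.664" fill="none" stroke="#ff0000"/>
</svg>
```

Since the viewBox matches the mm dimensions, user units are millimetres directly. The only transform is the Y-flip y_m = 218.023 − y_svg.

Shape 1 is a rectangle drawn with `<path>`. Its stroke #ff0000 means score at S668, F2369. After flipping Y the toolpath is (34.190,143.171) → (120.285,143.171) → (120.285,93.695) → (34.190,93.695) → (34.190,143.171), returning to the start.

Shape 2 is a quadratic bezier drawn with `<path>`. Its stroke #ff0000 means score at S668, F2369. After flipping Y the toolpath is (149.339,51.149) → (116.713,75.632) → (87.523,98.175) → (61.771,118.779) → (39.455,137.443) → (20.575,154.168).

Shape 3 is a circle drawn with `<circle>`. Its stroke #ff0000 means score at S668, F2369. After flipping Y the toolpath is (189.245,30.156) → (184.241,45.558) → (171.139,55.077) → (154.945,55.077) → (141.843,45.558) → (136.839,30.156) → (141.843,14.754) → (154.945,5.235) → (171.139,5.235) → (184.241,14.754) → (189.245,30.156), returning to the start.

Shape 4 is a quadratic bezier drawn with `<path>`. Its stroke #ff0000 means score at S668, F2369. After flipping Y the toolpath is (91.291,77.100) → (92.358,62.478) → (93.919,49.992) → (95.975,39.644) → (98.526,31.433) → (101.572,25.359).

G21
G90
G00 X34.190 Y143.171
M3 S668
G01 X120.285 Y143.171 F2369
G01 X120.285 Y93.695
G01 X34.190 Y93.695
G01 X34.190 Y143.171
M5
G00 X149.339 Y51.149
M3 S668
G01 X116.713 Y75.632 F2369
G01 X87.523 Y98.175
G01 X61.771 Y118.779
G01 X39.455 Y137.443
G01 X20.575 Y154.168
M5
G00 X189.245 Y30.156
M3 S668
G01 X184.241 Y45.558 F2369
G01 X171.139 Y55.077
G01 X154.945 Y55.077
G01 X141.843 Y45.558
G01 X136.839 Y30.156
G01 X141.843 Y14.754
G01 X154.945 Y5.235
G01 X171.139 Y5.235
G01 X184.241 Y14.754
G01 X189.245 Y30.156
M5
G00 X91.291 Y77.100
M3 S668
G01 X92.358 Y62.478 F2369
G01 X93.919 Y49.992
G01 X95.975 Y39.644
G01 X98.526 Y31.433
G01 X101.572 Y25.359
M5
G00 X0.000 Y0.000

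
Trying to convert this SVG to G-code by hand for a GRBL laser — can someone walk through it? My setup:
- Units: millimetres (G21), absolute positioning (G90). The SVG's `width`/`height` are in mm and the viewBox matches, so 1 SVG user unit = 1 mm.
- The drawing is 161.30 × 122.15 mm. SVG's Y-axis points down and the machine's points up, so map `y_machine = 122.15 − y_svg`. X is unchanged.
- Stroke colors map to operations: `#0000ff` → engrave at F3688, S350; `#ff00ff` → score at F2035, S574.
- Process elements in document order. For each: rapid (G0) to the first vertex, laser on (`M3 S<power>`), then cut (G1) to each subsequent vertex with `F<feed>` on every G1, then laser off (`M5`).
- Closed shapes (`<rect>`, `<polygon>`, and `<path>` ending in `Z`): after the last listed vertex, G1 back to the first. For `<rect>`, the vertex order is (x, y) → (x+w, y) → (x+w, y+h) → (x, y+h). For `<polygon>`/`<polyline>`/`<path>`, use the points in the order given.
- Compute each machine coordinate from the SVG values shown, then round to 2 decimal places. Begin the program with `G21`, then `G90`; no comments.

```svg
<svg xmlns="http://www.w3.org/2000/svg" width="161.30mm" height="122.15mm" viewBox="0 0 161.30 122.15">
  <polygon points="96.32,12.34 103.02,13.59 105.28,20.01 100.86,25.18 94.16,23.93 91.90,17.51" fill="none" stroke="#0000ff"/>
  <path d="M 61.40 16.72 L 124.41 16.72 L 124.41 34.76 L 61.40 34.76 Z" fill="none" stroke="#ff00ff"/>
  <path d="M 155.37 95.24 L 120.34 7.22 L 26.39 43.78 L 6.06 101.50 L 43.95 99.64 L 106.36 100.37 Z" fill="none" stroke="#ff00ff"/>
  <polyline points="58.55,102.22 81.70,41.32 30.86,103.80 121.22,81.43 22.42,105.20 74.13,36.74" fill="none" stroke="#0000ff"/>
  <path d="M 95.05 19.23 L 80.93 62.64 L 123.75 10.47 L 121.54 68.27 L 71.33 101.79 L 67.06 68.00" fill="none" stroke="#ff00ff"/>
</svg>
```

G21
G90
G0 X96.32 Y109.81
M3 S350
G1 X103.02 Y108.56 F3688
G1 X105.28 Y102.14 F3688
G1 X100.86 Y96.97 F3688
G1 X94.16 Y98.22 F3688
G1 X91.90 Y104.64 F3688
G1 X96.32 Y109.81 F3688
M5
G0 X61.40 Y105.43
M3 S574
G1 X124.41 Y105.43 F2035
G1 X124.41 Y87.39 F2035
G1 X61.40 Y87.39 F2035
G1 X61.40 Y105.43 F2035
M5
G0 X155.37 Y26.91
M3 S574
G1 X120.34 Y114.93 F2035
G1 X26.39 Y78.37 F2035
G1 X6.06 Y20.65 F2035
G1 X43.95 Y22.51 F2035
G1 X106.36 Y21.78 F2035
G1 X155.37 Y26.91 F2035
M5
G0 X58.55 Y19.93
M3 S350
G1 X81.70 Y80.83 F3688
G1 X30.86 Y18.35 F3688
G1 X121.22 Y40.72 F3688
G1 X22.42 Y16.95 F3688
G1 X74.13 Y85.41 F3688
M5
G0 X95.05 Y102.92
M3 S574
G1 X80.93 Y59.51 F2035
G1 X123.75 Y111.68 F2035
G1 X121.54 Y53.88 F2035
G1 X71.33 Y20.36 F2035
G1 X67.06 Y54.15 F2035
M5

Since the viewBox matches the mm dimensions, user units are millimetres directly. The only transform is the Y-flip y_m = 122.15 − y_svg.

Shape 1 is a regular polygon drawn with `<polygon>`. Its stroke #0000ff means engrave at S350, F3688. After flipping Y the toolpath is (96.32,109.81) → (103.02,108.56) → (105.28,102.14) → (100.86,96.97) → (94.16,98.22) → (91.90,104.64) → (96.32,109.81), returning to the start.

Shape 2 is a rectangle drawn with `<path>`. Its stroke #ff00ff means score at S574, F2035. After flipping Y the toolpath is (61.40,105.43) → (124.41,105.43) → (124.41,87.39) → (61.40,87.39) → (61.40,105.43), returning to the start.

Shape 3 is a closed polygon drawn with `<path>`. Its stroke #ff00ff means score at S574, F2035. After flipping Y the toolpath is (155.37,26.91) → (120.34,114.93) → (26.39,78.37) → (6.06,20.65) → (43.95,22.51) → (106.36,21.78) → (155.37,26.91), returning to the start.

Shape 4 is a open polyline drawn with `<polyline>`. Its stroke #0000ff means engrave at S350, F3688. After flipping Y the toolpath is (58.55,19.93) → (81.70,80.83) → (30.86,18.35) → (121.22,40.72) → (22.42,16.95) → (74.13,85.41).

Shape 5 is a open polyline drawn with `<path>`. Its stroke #ff00ff means score at S574, F2035. After flipping Y the toolpath is (95.05,102.92) → (80.93,59.51) → (123.75,111.68) → (121.54,53.88) → (71.33,20.36) → (67.06,54.15).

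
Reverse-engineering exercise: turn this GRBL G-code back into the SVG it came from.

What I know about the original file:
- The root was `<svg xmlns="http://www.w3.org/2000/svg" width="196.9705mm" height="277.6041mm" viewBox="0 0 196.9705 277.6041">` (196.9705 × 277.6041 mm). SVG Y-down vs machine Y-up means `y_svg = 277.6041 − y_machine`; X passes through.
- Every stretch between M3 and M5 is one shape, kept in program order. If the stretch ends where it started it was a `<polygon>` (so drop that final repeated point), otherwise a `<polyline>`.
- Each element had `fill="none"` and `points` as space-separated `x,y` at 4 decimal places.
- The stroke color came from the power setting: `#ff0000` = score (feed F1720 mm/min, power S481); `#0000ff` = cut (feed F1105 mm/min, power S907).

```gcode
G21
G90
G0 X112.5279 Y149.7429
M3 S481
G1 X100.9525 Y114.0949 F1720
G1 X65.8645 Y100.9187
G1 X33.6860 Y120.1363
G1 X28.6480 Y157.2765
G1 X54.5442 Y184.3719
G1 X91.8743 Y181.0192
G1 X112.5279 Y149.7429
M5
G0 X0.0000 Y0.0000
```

Machine Y-up, SVG Y-down with viewBox height 277.6041, so y_svg = 277.6041 − y_machine; X carries over. Every run uses S481, so all elements get stroke `#ff0000` (score).

Run 1: The run returns to its start, so emit a `<polygon>` with points (Y-flipped): 112.5279,127.8612 100.9525,163.5092 65.8645,176.6854 33.6860,157.4678 28.6480,120.3276 54.5442,93.2322 91.8743,96.5849.

<svg xmlns="http://www.w3.org/2000/svg" width="196.9705mm" height="277.6041mm" viewBox="0 0 196.9705 277.6041">
  <polygon points="112.5279,127.8612 100.9525,163.5092 65.8645,176.6854 33.6860,157.4678 28.6480,120.3276 54.5442,93.2322 91.8743,96.5849" fill="none" stroke="#ff0000"/>
</svg>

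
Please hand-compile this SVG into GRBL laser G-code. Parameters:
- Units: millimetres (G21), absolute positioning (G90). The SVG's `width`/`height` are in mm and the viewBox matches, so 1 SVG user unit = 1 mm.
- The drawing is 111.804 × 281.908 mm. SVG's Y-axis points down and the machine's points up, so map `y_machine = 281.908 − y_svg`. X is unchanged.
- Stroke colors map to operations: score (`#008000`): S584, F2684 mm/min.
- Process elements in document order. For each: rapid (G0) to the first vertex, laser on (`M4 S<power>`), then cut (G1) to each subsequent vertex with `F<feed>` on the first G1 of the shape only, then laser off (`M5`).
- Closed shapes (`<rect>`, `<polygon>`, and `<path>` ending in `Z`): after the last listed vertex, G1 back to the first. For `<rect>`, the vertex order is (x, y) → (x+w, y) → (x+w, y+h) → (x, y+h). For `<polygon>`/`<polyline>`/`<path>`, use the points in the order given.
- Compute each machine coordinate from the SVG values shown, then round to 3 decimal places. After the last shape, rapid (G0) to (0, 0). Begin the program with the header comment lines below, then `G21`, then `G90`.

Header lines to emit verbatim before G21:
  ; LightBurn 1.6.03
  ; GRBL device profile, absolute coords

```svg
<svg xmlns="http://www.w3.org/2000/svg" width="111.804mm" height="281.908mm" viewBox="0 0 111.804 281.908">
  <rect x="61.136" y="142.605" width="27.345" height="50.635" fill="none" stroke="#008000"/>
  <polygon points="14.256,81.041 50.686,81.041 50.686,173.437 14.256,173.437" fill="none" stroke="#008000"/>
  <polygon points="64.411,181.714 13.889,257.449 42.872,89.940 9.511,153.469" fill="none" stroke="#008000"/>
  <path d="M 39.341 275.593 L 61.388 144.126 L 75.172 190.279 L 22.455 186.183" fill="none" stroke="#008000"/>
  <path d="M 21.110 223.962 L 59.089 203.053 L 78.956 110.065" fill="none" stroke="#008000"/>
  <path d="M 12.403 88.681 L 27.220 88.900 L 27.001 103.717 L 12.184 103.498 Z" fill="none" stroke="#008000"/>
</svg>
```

1 u = 1 mm; y_m = 281.908 − y.

[1] `<rect>` rectangle, #008000→score S584 F2684: (61.136,139.303) → (88.481,139.303) → (88.481,88.668) → (61.136,88.668) → (61.136,139.303) (closed)

[2] `<polygon>` rectangle, #008000→score S584 F2684: (14.256,200.867) → (50.686,200.867) → (50.686,108.471) → (14.256,108.471) → (14.256,200.867) (closed)

[3] `<polygon>` closed polygon, #008000→score S584 F2684: (64.411,100.194) → (13.889,24.459) → (42.872,191.968) → (9.511,128.439) → (64.411,100.194) (closed)

[4] `<path>` open polyline, #008000→score S584 F2684: (39.341,6.315) → (61.388,137.782) → (75.172,91.629) → (22.455,95.725)

[5] `<path>` open polyline, #008000→score S584 F2684: (21.110,57.946) → (59.089,78.855) → (78.956,171.843)

[6] `<path>` regular polygon, #008000→score S584 F2684: (12.403,193.227) → (27.220,193.008) → (27.001,178.191) → (12.184,178.410) → (12.403,193.227) (closed)

; LightBurn 1.6.03
; GRBL device profile, absolute coords
G21
G90
G0 X61.136 Y139.303
M4 S584
G1 X88.481 Y139.303 F2684
G1 X88.481 Y88.668
G1 X61.136 Y88.668
G1 X61.136 Y139.303
M5
G0 X14.256 Y200.867
M4 S584
G1 X50.686 Y200.867 F2684
G1 X50.686 Y108.471
G1 X14.256 Y108.471
G1 X14.256 Y200.867
M5
G0 X64.411 Y100.194
M4 S584
G1 X13.889 Y24.459 F2684
G1 X42.872 Y191.968
G1 X9.511 Y128.439
G1 X64.411 Y100.194
M5
G0 X39.341 Y6.315
M4 S584
G1 X61.388 Y137.782 F2684
G1 X75.172 Y91.629
G1 X22.455 Y95.725
M5
G0 X21.110 Y57.946
M4 S584
G1 X59.089 Y78.855 F2684
G1 X78.956 Y171.843
M5
G0 X12.403 Y193.227
M4 S584
G1 X27.220 Y193.008 F2684
G1 X27.001 Y178.191
G1 X12.184 Y178.410
G1 X12.403 Y193.227
M5
G0 X0.000 Y0.000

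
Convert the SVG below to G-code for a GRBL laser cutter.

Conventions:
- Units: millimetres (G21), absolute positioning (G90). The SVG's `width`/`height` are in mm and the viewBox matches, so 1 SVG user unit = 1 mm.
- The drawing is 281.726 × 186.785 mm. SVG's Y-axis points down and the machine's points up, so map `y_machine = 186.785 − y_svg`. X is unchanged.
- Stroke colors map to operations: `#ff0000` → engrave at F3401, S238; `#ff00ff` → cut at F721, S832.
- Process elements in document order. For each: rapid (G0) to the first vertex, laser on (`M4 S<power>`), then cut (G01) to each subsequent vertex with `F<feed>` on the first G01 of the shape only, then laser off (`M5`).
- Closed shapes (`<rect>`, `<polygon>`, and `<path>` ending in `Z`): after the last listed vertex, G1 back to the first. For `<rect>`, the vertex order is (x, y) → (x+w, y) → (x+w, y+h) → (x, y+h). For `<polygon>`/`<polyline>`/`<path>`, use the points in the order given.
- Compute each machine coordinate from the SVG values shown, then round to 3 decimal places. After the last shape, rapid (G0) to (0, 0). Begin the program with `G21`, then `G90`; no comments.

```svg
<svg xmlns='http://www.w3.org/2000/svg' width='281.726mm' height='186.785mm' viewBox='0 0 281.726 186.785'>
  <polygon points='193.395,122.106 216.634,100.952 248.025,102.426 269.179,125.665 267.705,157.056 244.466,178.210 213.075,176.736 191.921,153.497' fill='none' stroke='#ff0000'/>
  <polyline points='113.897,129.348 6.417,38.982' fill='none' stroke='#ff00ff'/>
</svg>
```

G21
G90
G0 X193.395 Y64.679
M4 S238
G01 X216.634 Y85.833 F3401
G01 X248.025 Y84.359
G01 X269.179 Y61.120
G01 X267.705 Y29.729
G01 X244.466 Y8.575
G01 X213.075 Y10.049
G01 X191.921 Y33.288
G01 X193.395 Y64.679
M5
G0 X113.897 Y57.437
M4 S832
G01 X6.417 Y147.803 F721
M5
G0 X0.000 Y0.000

1 u = 1 mm; y_m = 186.785 − y.

[1] `<polygon>` regular polygon, #ff0000→engrave S238 F3401: (193.395,64.679) → (216.634,85.833) → (248.025,84.359) → (269.179,61.120) → (267.705,29.729) → (244.466,8.575) → (213.075,10.049) → (191.921,33.288) → (193.395,64.679) (closed)

[2] `<polyline>` line segment, #ff00ff→cut S832 F721: (113.897,57.437) → (6.417,147.803)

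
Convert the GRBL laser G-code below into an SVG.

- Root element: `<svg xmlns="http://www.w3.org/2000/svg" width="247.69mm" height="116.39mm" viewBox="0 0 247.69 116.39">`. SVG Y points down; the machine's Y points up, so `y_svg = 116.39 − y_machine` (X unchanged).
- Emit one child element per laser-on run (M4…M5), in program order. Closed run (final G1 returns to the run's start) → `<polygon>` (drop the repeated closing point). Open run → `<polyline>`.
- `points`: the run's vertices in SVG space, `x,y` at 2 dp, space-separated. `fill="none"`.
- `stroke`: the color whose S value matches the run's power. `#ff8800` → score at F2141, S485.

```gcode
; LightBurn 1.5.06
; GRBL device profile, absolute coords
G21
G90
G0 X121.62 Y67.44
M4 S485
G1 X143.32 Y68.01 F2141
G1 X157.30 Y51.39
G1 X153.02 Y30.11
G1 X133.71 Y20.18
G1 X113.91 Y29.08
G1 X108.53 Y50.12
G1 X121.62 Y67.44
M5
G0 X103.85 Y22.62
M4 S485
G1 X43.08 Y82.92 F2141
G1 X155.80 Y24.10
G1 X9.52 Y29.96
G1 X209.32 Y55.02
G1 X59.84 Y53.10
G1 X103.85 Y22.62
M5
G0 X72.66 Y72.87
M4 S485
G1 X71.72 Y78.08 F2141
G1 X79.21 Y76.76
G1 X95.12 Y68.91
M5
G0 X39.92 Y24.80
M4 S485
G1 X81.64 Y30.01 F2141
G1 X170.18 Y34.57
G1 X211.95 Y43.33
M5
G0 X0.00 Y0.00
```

Each laser-on run becomes one SVG element. Flip Y back into SVG space with y_svg = 116.39 − y_machine. Every run uses S485, so all elements get stroke `#ff8800` (score).

Run 1: The run returns to its start, so emit a `<polygon>` with points (Y-flipped): 121.62,48.95 143.32,48.38 157.30,65.00 153.02,86.28 133.71,96.21 113.91,87.31 108.53,66.27.

Run 2: The run returns to its start, so emit a `<polygon>` with points (Y-flipped): 103.85,93.77 43.08,33.47 155.80,92.29 9.52,86.43 209.32,61.37 59.84,63.29.

Run 3: The run is open, so emit a `<polyline>` with points (Y-flipped): 72.66,43.52 71.72,38.31 79.21,39.63 95.12,47.48.

Run 4: The run is open, so emit a `<polyline>` with points (Y-flipped): 39.92,91.59 81.64,86.38 170.18,81.82 211.95,73.06.

<svg xmlns="http://www.w3.org/2000/svg" width="247.69mm" height="116.39mm" viewBox="0 0 247.69 116.39">
  <polygon points="121.62,48.95 143.32,48.38 157.30,65.00 153.02,86.28 133.71,96.21 113.91,87.31 108.53,66.27" fill="none" stroke="#ff8800"/>
  <polygon points="103.85,93.77 43.08,33.47 155.80,92.29 9.52,86.43 209.32,61.37 59.84,63.29" fill="none" stroke="#ff8800"/>
  <polyline points="72.66,43.52 71.72,38.31 79.21,39.63 95.12,47.48" fill="none" stroke="#ff8800"/>
  <polyline points="39.92,91.59 81.64,86.38 170.18,81.82 211.95,73.06" fill="none" stroke="#ff8800"/>
</svg>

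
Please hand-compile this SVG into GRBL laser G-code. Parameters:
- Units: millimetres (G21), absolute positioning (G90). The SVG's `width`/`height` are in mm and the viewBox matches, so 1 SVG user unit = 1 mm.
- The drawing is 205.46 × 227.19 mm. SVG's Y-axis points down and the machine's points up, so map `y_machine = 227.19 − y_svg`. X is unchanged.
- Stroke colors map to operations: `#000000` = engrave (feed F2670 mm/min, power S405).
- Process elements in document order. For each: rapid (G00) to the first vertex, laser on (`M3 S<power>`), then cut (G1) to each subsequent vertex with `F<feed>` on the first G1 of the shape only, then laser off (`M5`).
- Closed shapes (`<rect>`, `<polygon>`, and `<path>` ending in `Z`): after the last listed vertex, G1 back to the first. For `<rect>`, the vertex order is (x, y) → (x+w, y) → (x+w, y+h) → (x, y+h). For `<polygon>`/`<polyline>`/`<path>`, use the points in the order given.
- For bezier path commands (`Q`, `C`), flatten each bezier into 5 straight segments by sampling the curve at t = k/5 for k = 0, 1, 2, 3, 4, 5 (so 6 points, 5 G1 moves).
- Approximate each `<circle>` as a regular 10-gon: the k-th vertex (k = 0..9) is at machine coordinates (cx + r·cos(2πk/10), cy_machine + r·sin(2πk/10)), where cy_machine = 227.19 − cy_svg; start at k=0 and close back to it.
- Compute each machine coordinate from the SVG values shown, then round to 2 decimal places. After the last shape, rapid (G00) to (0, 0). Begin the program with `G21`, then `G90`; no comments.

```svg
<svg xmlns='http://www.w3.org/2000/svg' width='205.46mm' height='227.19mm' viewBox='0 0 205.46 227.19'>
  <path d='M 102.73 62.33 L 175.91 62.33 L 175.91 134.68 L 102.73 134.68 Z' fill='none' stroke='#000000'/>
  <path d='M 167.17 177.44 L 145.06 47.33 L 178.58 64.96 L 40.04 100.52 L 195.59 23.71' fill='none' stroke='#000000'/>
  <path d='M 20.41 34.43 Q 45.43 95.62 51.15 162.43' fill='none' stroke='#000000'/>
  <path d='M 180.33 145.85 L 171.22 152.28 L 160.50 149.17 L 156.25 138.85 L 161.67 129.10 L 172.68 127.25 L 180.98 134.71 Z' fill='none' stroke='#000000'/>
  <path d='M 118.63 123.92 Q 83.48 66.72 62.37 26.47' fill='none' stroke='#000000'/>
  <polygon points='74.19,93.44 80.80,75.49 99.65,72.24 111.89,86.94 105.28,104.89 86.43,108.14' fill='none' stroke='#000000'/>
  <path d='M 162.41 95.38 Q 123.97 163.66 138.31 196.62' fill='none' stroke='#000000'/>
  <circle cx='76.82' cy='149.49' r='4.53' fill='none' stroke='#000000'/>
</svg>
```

Since the viewBox matches the mm dimensions, user units are millimetres directly. The only transform is the Y-flip y_m = 227.19 − y_svg.

Shape 1 is a rectangle drawn with `<path>`. Its stroke #000000 means engrave at S405, F2670. After flipping Y the toolpath is (102.73,164.86) → (175.91,164.86) → (175.91,92.51) → (102.73,92.51) → (102.73,164.86), returning to the start.

Shape 2 is a open polyline drawn with `<path>`. Its stroke #000000 means engrave at S405, F2670. After flipping Y the toolpath is (167.17,49.75) → (145.06,179.86) → (178.58,162.23) → (40.04,126.67) → (195.59,203.48).

Shape 3 is a quadratic bezier drawn with `<path>`. Its stroke #000000 means engrave at S405, F2670. After flipping Y the toolpath is (20.41,192.76) → (29.65,168.06) → (37.34,142.91) → (43.49,117.31) → (48.09,91.26) → (51.15,64.76).

Shape 4 is a regular polygon drawn with `<path>`. Its stroke #000000 means engrave at S405, F2670. After flipping Y the toolpath is (180.33,81.34) → (171.22,74.91) → (160.50,78.02) → (156.25,88.34) → (161.67,98.09) → (172.68,99.94) → (180.98,92.48) → (180.33,81.34), returning to the start.

Shape 5 is a quadratic bezier drawn with `<path>`. Its stroke #000000 means engrave at S405, F2670. After flipping Y the toolpath is (118.63,103.27) → (105.13,125.47) → (92.76,146.32) → (81.50,165.81) → (71.38,183.94) → (62.37,200.72).

Shape 6 is a regular polygon drawn with `<polygon>`. Its stroke #000000 means engrave at S405, F2670. After flipping Y the toolpath is (74.19,133.75) → (80.80,151.70) → (99.65,154.95) → (111.89,140.25) → (105.28,122.30) → (86.43,119.05) → (74.19,133.75), returning to the start.

Shape 7 is a quadratic bezier drawn with `<path>`. Its stroke #000000 means engrave at S405, F2670. After flipping Y the toolpath is (162.41,131.81) → (149.15,105.91) → (140.10,82.84) → (135.28,62.59) → (134.69,45.17) → (138.31,30.57).

Shape 8 is a circle drawn with `<circle>`. Its stroke #000000 means engrave at S405, F2670. After flipping Y the toolpath is (81.35,77.70) → (80.48,80.36) → (78.22,82.01) → (75.42,82.01) → (73.16,80.36) → (72.29,77.70) → (73.16,75.04) → (75.42,73.39) → (78.22,73.39) → (80.48,75.04) → (81.35,77.70), returning to the start.

G21
G90
G00 X102.73 Y164.86
M3 S405
G1 X175.91 Y164.86 F2670
G1 X175.91 Y92.51
G1 X102.73 Y92.51
G1 X102.73 Y164.86
M5
G00 X167.17 Y49.75
M3 S405
G1 X145.06 Y179.86 F2670
G1 X178.58 Y162.23
G1 X40.04 Y126.67
G1 X195.59 Y203.48
M5
G00 X20.41 Y192.76
M3 S405
G1 X29.65 Y168.06 F2670
G1 X37.34 Y142.91
G1 X43.49 Y117.31
G1 X48.09 Y91.26
G1 X51.15 Y64.76
M5
G00 X180.33 Y81.34
M3 S405
G1 X171.22 Y74.91 F2670
G1 X160.50 Y78.02
G1 X156.25 Y88.34
G1 X161.67 Y98.09
G1 X172.68 Y99.94
G1 X180.98 Y92.48
G1 X180.33 Y81.34
M5
G00 X118.63 Y103.27
M3 S405
G1 X105.13 Y125.47 F2670
G1 X92.76 Y146.32
G1 X81.50 Y165.81
G1 X71.38 Y183.94
G1 X62.37 Y200.72
M5
G00 X74.19 Y133.75
M3 S405
G1 X80.80 Y151.70 F2670
G1 X99.65 Y154.95
G1 X111.89 Y140.25
G1 X105.28 Y122.30
G1 X86.43 Y119.05
G1 X74.19 Y133.75
M5
G00 X162.41 Y131.81
M3 S405
G1 X149.15 Y105.91 F2670
G1 X140.10 Y82.84
G1 X135.28 Y62.59
G1 X134.69 Y45.17
G1 X138.31 Y30.57
M5
G00 X81.35 Y77.70
M3 S405
G1 X80.48 Y80.36 F2670
G1 X78.22 Y82.01
G1 X75.42 Y82.01
G1 X73.16 Y80.36
G1 X72.29 Y77.70
G1 X73.16 Y75.04
G1 X75.42 Y73.39
G1 X78.22 Y73.39
G1 X80.48 Y75.04
G1 X81.35 Y77.70
M5
G00 X0.00 Y0.00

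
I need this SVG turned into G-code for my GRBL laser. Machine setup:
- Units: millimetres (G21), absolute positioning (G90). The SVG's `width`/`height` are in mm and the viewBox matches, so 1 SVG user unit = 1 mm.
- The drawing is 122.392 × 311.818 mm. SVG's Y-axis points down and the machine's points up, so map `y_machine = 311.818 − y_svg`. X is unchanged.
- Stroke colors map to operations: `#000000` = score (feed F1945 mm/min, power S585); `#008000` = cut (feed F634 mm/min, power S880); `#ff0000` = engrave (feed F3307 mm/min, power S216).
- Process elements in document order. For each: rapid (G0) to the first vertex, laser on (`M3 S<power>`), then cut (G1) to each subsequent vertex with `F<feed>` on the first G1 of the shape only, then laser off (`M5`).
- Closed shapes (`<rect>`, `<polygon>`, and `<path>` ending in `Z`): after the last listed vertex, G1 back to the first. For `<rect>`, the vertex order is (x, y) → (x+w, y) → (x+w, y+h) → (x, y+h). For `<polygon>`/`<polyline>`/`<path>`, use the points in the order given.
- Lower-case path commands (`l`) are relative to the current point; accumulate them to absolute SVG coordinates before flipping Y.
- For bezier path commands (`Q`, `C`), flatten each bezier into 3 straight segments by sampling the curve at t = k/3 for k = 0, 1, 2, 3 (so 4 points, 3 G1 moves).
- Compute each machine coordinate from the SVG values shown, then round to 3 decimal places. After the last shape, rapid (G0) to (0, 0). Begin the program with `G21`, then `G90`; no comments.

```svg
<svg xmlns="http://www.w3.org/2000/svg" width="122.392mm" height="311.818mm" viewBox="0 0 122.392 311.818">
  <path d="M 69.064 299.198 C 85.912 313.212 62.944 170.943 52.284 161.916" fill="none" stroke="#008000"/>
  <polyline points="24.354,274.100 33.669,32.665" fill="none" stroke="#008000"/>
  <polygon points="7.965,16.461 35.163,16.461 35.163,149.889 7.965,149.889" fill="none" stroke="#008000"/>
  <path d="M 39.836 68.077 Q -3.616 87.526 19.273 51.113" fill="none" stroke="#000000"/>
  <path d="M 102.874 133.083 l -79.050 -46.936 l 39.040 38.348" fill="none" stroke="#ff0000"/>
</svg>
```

G21
G90
G0 X69.064 Y12.620
M3 S880
G1 X74.571 Y39.977 F634
G1 X65.116 Y107.184
G1 X52.284 Y149.902
M5
G0 X24.354 Y37.718
M3 S880
G1 X33.669 Y279.153 F634
M5
G0 X7.965 Y295.357
M3 S880
G1 X35.163 Y295.357 F634
G1 X35.163 Y161.929
G1 X7.965 Y161.929
G1 X7.965 Y295.357
M5
G0 X39.836 Y243.741
M3 S585
G1 X18.239 Y236.982 F1945
G1 X11.385 Y242.637
G1 X19.273 Y260.705
M5
G0 X102.874 Y178.735
M3 S216
G1 X23.824 Y225.671 F3307
G1 X62.864 Y187.323
M5
G0 X0.000 Y0.000

1 u = 1 mm; y_m = 311.818 − y.

[1] `<path>` cubic bezier, #008000→cut S880 F634: (69.064,12.620) → (74.571,39.977) → (65.116,107.184) → (52.284,149.902)

[2] `<polyline>` line segment, #008000→cut S880 F634: (24.354,37.718) → (33.669,279.153)

[3] `<polygon>` rectangle, #008000→cut S880 F634: (7.965,295.357) → (35.163,295.357) → (35.163,161.929) → (7.965,161.929) → (7.965,295.357) (closed)

[4] `<path>` quadratic bezier, #000000→score S585 F1945: (39.836,243.741) → (18.239,236.982) → (11.385,242.637) → (19.273,260.705)

[5] `<path>` open polyline, #ff0000→engrave S216 F3307: (102.874,178.735) → (23.824,225.671) → (62.864,187.323)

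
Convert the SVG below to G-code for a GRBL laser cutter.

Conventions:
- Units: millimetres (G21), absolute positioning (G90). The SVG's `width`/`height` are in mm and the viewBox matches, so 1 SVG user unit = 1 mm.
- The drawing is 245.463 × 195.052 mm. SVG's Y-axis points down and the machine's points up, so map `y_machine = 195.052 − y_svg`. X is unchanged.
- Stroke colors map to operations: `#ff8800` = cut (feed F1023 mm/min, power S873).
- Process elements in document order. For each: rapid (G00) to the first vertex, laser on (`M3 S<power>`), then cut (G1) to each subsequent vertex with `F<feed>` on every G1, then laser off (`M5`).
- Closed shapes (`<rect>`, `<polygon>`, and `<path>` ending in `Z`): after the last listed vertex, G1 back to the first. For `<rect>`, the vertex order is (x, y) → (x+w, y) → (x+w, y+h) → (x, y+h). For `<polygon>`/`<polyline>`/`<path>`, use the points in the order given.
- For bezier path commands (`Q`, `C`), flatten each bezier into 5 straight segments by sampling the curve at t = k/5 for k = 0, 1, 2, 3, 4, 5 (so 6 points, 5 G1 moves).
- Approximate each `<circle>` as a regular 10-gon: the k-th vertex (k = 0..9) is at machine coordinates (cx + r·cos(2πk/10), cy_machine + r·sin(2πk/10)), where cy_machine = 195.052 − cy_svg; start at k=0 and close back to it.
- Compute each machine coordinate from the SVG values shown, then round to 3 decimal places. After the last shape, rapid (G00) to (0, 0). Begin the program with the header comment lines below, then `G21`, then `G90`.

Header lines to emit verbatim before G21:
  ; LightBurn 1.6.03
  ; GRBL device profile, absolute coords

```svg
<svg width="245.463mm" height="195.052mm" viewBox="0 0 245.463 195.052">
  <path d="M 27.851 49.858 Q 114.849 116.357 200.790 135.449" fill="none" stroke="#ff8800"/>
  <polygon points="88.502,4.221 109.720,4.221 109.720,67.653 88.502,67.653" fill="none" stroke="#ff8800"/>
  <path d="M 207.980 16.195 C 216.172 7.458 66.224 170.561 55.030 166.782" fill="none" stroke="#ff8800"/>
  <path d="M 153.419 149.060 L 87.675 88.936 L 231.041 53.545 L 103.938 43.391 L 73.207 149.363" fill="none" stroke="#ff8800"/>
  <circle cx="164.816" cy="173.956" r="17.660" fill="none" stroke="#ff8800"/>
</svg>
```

; LightBurn 1.6.03
; GRBL device profile, absolute coords
G21
G90
G00 X27.851 Y145.194
M3 S873
G1 X62.608 Y120.491 F1023
G1 X97.280 Y99.580 F1023
G1 X131.868 Y82.462 F1023
G1 X166.371 Y69.136 F1023
G1 X200.790 Y59.603 F1023
M5
G00 X88.502 Y190.831
M3 S873
G1 X109.720 Y190.831 F1023
G1 X109.720 Y127.399 F1023
G1 X88.502 Y127.399 F1023
G1 X88.502 Y190.831 F1023
M5
G00 X207.980 Y178.857
M3 S873
G1 X196.294 Y166.188 F1023
G1 X160.904 Y128.536 F1023
G1 X116.064 Y82.160 F1023
G1 X76.022 Y43.319 F1023
G1 X55.030 Y28.270 F1023
M5
G00 X153.419 Y45.992
M3 S873
G1 X87.675 Y106.116 F1023
G1 X231.041 Y141.507 F1023
G1 X103.938 Y151.661 F1023
G1 X73.207 Y45.689 F1023
M5
G00 X182.476 Y21.096
M3 S873
G1 X179.103 Y31.476 F1023
G1 X170.273 Y37.892 F1023
G1 X159.359 Y37.892 F1023
G1 X150.529 Y31.476 F1023
G1 X147.156 Y21.096 F1023
G1 X150.529 Y10.716 F1023
G1 X159.359 Y4.300 F1023
G1 X170.273 Y4.300 F1023
G1 X179.103 Y10.716 F1023
G1 X182.476 Y21.096 F1023
M5
G00 X0.000 Y0.000

viewBox `0 0 245.463 195.052` with mm width/height → 1 unit = 1 mm. Flip: y_m = 195.052 − y_svg.

**Shape 1** — `<path>` quadratic bezier, stroke `#ff8800` → cut (S873, F1023). Control points (SVG): P0=(27.851,49.858), P1=(114.849,116.357), P2=(200.790,135.449); sampled at t=k/5. Machine vertices: (27.851,145.194) → (62.608,120.491) → (97.280,99.580) → (131.868,82.462) → (166.371,69.136) → (200.790,59.603). Open path.

**Shape 2** — `<polygon>` rectangle, stroke `#ff8800` → cut (S873, F1023). Machine vertices: (88.502,190.831) → (109.720,190.831) → (109.720,127.399) → (88.502,127.399) → (88.502,190.831). Closed: final G1 returns to the first vertex.

**Shape 3** — `<path>` cubic bezier, stroke `#ff8800` → cut (S873, F1023). Control points (SVG): P0=(207.980,16.195), P1=(216.172,7.458), P2=(66.224,170.561), P3=(55.030,166.782); sampled at t=k/5. Machine vertices: (207.980,178.857) → (196.294,166.188) → (160.904,128.536) → (116.064,82.160) → (76.022,43.319) → (55.030,28.270). Open path.

**Shape 4** — `<path>` open polyline, stroke `#ff8800` → cut (S873, F1023). Machine vertices: (153.419,45.992) → (87.675,106.116) → (231.041,141.507) → (103.938,151.661) → (73.207,45.689). Open path.

**Shape 5** — `<circle>` circle, stroke `#ff8800` → cut (S873, F1023). Machine vertices: (182.476,21.096) → (179.103,31.476) → (170.273,37.892) → (159.359,37.892) → (150.529,31.476) → (147.156,21.096) → (150.529,10.716) → (159.359,4.300) → (170.273,4.300) → (179.103,10.716) → (182.476,21.096). Closed: final G1 returns to the first vertex.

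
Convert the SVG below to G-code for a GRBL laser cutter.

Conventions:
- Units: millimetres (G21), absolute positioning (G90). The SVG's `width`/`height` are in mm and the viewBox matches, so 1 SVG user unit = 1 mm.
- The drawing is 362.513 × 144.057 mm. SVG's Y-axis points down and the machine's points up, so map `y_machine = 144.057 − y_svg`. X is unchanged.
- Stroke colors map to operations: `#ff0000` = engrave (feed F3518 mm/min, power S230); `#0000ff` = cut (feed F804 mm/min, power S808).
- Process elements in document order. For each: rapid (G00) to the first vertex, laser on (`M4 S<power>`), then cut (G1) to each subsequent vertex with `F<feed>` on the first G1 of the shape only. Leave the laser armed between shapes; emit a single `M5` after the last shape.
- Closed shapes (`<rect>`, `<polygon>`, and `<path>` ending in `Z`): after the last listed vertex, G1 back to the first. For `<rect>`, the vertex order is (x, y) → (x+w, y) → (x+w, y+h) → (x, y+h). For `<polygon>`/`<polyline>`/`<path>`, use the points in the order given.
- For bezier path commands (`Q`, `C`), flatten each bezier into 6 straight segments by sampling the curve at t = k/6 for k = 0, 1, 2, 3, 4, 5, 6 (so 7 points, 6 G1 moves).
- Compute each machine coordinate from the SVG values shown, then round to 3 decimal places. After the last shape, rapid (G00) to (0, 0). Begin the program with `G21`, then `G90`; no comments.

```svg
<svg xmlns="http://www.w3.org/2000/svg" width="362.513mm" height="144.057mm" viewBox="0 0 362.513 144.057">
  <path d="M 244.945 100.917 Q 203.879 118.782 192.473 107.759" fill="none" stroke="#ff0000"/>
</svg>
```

1 u = 1 mm; y_m = 144.057 − y.

[1] `<path>` quadratic bezier, #ff0000→engrave S230 F3518: (244.945,43.140) → (232.080,37.987) → (220.863,34.440) → (211.294,32.497) → (203.373,32.159) → (197.099,33.426) → (192.473,36.298)

G21
G90
G00 X244.945 Y43.140
M4 S230
G1 X232.080 Y37.987 F3518
G1 X220.863 Y34.440
G1 X211.294 Y32.497
G1 X203.373 Y32.159
G1 X197.099 Y33.426
G1 X192.473 Y36.298
M5
G00 X0.000 Y0.000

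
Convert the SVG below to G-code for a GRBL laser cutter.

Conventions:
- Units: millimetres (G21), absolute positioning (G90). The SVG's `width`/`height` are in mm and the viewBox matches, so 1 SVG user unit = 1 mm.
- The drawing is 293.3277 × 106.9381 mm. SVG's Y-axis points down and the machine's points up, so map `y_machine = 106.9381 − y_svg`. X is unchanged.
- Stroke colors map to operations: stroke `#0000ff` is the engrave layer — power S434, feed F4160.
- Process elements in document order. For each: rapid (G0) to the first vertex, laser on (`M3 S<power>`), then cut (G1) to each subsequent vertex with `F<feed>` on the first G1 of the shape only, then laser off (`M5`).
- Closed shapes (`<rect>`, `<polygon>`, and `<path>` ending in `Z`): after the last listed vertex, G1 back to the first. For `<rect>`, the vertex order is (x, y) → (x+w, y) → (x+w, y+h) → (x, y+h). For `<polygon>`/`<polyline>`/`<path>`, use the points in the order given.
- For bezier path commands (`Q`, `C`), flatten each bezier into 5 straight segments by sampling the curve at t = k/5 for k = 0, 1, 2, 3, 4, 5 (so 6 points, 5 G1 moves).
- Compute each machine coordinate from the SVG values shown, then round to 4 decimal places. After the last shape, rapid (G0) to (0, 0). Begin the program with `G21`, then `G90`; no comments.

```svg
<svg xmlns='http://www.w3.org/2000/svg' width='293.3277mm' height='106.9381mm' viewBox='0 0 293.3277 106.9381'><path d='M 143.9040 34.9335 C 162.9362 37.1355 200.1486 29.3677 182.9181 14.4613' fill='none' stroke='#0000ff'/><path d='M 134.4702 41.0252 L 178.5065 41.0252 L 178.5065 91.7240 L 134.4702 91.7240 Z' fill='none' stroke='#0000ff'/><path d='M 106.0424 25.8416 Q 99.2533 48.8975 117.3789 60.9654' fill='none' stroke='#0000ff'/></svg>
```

G21
G90
G0 X143.9040 Y72.0046
M3 S434
G1 X156.9240 Y71.8571 F4160
G1 X170.8213 Y73.9665
G1 X182.1100 Y78.1968
G1 X187.3042 Y84.4122
G1 X182.9181 Y92.4768
M5
G0 X134.4702 Y65.9129
M3 S434
G1 X178.5065 Y65.9129 F4160
G1 X178.5065 Y15.2141
G1 X134.4702 Y15.2141
G1 X134.4702 Y65.9129
M5
G0 X106.0424 Y81.0965
M3 S434
G1 X104.3233 Y72.3137 F4160
G1 X104.5975 Y64.4099
G1 X106.8648 Y57.3851
G1 X111.1252 Y51.2394
G1 X117.3789 Y45.9727
M5
G0 X0.0000 Y0.0000

viewBox `0 0 293.3277 106.9381` with mm width/height → 1 unit = 1 mm. Flip: y_m = 106.9381 − y_svg.

**Shape 1** — `<path>` cubic bezier, stroke `#0000ff` → engrave (S434, F4160). Control points (SVG): P0=(143.9040,34.9335), P1=(162.9362,37.1355), P2=(200.1486,29.3677), P3=(182.9181,14.4613); sampled at t=k/5. Machine vertices: (143.9040,72.0046) → (156.9240,71.8571) → (170.8213,73.9665) → (182.1100,78.1968) → (187.3042,84.4122) → (182.9181,92.4768). Open path.

**Shape 2** — `<path>` rectangle, stroke `#0000ff` → engrave (S434, F4160). Machine vertices: (134.4702,65.9129) → (178.5065,65.9129) → (178.5065,15.2141) → (134.4702,15.2141) → (134.4702,65.9129). Closed: final G1 returns to the first vertex.

**Shape 3** — `<path>` quadratic bezier, stroke `#0000ff` → engrave (S434, F4160). Control points (SVG): P0=(106.0424,25.8416), P1=(99.2533,48.8975), P2=(117.3789,60.9654); sampled at t=k/5. Machine vertices: (106.0424,81.0965) → (104.3233,72.3137) → (104.5975,64.4099) → (106.8648,57.3851) → (111.1252,51.2394) → (117.3789,45.9727). Open path.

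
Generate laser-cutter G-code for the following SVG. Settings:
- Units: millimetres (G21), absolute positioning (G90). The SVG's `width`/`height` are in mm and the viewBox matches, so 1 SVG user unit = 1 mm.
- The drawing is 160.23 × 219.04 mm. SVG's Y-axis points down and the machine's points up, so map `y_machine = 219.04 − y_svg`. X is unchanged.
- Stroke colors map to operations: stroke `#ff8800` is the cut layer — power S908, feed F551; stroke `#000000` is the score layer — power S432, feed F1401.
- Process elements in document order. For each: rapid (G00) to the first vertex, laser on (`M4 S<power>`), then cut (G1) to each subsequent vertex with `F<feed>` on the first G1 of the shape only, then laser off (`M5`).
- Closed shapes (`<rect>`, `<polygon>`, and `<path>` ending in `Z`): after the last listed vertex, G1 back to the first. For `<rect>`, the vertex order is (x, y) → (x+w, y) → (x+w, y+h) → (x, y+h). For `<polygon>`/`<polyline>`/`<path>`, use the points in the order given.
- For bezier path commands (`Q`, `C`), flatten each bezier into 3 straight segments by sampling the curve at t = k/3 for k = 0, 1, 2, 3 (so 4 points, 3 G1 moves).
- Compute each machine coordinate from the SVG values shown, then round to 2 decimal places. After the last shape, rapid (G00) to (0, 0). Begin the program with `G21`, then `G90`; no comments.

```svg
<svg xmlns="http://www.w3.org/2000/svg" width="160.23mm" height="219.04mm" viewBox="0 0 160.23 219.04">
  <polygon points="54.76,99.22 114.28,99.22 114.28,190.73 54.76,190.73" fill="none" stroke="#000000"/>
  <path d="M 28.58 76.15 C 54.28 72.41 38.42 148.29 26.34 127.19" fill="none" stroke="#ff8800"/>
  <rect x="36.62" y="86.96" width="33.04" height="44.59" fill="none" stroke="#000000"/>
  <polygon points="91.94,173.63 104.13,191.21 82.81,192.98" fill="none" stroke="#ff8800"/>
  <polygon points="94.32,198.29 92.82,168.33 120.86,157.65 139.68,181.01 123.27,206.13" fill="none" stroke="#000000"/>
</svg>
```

viewBox `0 0 160.23 219.04` with mm width/height → 1 unit = 1 mm. Flip: y_m = 219.04 − y_svg.

**Shape 1** — `<polygon>` rectangle, stroke `#000000` → score (S432, F1401). Machine vertices: (54.76,119.82) → (114.28,119.82) → (114.28,28.31) → (54.76,28.31) → (54.76,119.82). Closed: final G1 returns to the first vertex.

**Shape 2** — `<path>` cubic bezier, stroke `#ff8800` → cut (S908, F551). Control points (SVG): P0=(28.58,76.15), P1=(54.28,72.41), P2=(38.42,148.29), P3=(26.34,127.19); sampled at t=k/3. Machine vertices: (28.58,142.89) → (42.11,126.63) → (38.00,96.54) → (26.34,91.85). Open path.

**Shape 3** — `<rect>` rectangle, stroke `#000000` → score (S432, F1401). Machine vertices: (36.62,132.08) → (69.66,132.08) → (69.66,87.49) → (36.62,87.49) → (36.62,132.08). Closed: final G1 returns to the first vertex.

**Shape 4** — `<polygon>` regular polygon, stroke `#ff8800` → cut (S908, F551). Machine vertices: (91.94,45.41) → (104.13,27.83) → (82.81,26.06) → (91.94,45.41). Closed: final G1 returns to the first vertex.

**Shape 5** — `<polygon>` regular polygon, stroke `#000000` → score (S432, F1401). Machine vertices: (94.32,20.75) → (92.82,50.71) → (120.86,61.39) → (139.68,38.03) → (123.27,12.91) → (94.32,20.75). Closed: final G1 returns to the first vertex.

G21
G90
G00 X54.76 Y119.82
M4 S432
G1 X114.28 Y119.82 F1401
G1 X114.28 Y28.31
G1 X54.76 Y28.31
G1 X54.76 Y119.82
M5
G00 X28.58 Y142.89
M4 S908
G1 X42.11 Y126.63 F551
G1 X38.00 Y96.54
G1 X26.34 Y91.85
M5
G00 X36.62 Y132.08
M4 S432
G1 X69.66 Y132.08 F1401
G1 X69.66 Y87.49
G1 X36.62 Y87.49
G1 X36.62 Y132.08
M5
G00 X91.94 Y45.41
M4 S908
G1 X104.13 Y27.83 F551
G1 X82.81 Y26.06
G1 X91.94 Y45.41
M5
G00 X94.32 Y20.75
M4 S432
G1 X92.82 Y50.71 F1401
G1 X120.86 Y61.39
G1 X139.68 Y38.03
G1 X123.27 Y12.91
G1 X94.32 Y20.75
M5
G00 X0.00 Y0.00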